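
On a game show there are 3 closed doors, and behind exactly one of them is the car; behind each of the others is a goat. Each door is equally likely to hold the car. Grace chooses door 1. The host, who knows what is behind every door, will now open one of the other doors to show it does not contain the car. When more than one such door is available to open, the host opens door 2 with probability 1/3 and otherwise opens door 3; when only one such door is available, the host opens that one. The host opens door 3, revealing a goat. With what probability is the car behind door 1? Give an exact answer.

Apply Bayes' rule, conditioning on where the car actually is.
If it is behind door 1 (prior 1/3): door 2 is available but not opened, probability 2/3; weight (1/3)·(2/3) = 2/9.
If it is behind door 2 (prior 1/3): only door 3 is available, probability 1; weight (1/3)·1 = 1/3.
If it is behind door 3 (prior 1/3): the host opened door 3, so this case is ruled out; weight (1/3)·0 = 0.
The weights sum to 5/9.
So P(the car behind door 1 | the host opened door 3) = (2/9) / (5/9) = 2/5.

2/5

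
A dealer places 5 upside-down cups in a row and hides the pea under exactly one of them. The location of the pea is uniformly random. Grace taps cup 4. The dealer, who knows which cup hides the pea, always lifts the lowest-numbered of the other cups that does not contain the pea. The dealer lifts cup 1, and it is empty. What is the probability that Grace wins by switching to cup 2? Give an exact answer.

Apply Bayes' rule, conditioning on where the pea actually is.
If it is under cup 1 (prior 1/5): the dealer opened cup 1, so this case is ruled out; weight (1/5)·0 = 0.
If it is under any of cups 2, 3, 4, and 5 (prior 1/5 each): cup 1 is the lowest-numbered option available, probability 1; weight (1/5)·1 = 1/5 each.
The weights sum to 4/5.
So P(the pea under cup 2 | the dealer opened cup 1) = (1/5) / (4/5) = 1/4.

1/4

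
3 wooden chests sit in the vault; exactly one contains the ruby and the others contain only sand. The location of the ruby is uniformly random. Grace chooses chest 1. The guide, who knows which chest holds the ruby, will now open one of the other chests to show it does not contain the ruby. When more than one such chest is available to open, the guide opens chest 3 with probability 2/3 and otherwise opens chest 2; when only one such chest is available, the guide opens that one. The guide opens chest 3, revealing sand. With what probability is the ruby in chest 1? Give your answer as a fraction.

Condition on the true location of the ruby.
If it is in chest 1 (prior 1/3): chest 3 is available, opened with probability 2/3; weight (1/3)·(2/3) = 2/9.
If it is in chest 2 (prior 1/3): only chest 3 is available, probability 1; weight (1/3)·1 = 1/3.
If it is in chest 3 (prior 1/3): the guide opened chest 3, so this case is ruled out; weight (1/3)·0 = 0.
The weights sum to 5/9.
So P(the ruby in chest 1 | the guide opened chest 3) = (2/9) / (5/9) = 2/5.

2/5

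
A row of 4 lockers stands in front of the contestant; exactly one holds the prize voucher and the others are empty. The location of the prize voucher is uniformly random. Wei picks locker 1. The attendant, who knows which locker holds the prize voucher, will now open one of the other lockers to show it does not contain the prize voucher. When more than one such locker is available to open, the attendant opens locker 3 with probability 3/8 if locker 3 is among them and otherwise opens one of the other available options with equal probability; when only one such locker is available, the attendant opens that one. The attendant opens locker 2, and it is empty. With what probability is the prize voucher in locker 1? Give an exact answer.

Apply Bayes' rule, conditioning on where the prize voucher actually is.
If it is in locker 1 (prior 1/4): locker 3 is available but not opened; locker 2 gets probability (1 − 3/8)/2 = 5/16; weight (1/4)·(5/16) = 5/64.
If it is in locker 2 (prior 1/4): the attendant opened locker 2, so this case is ruled out; weight (1/4)·0 = 0.
If it is in locker 3 (prior 1/4): locker 3 holds the prize so is unavailable; the attendant chooses uniformly among the 2 others, probability 1/2; weight (1/4)·(1/2) = 1/8.
If it is in locker 4 (prior 1/4): locker 3 is available but not opened, probability 5/8; weight (1/4)·(5/8) = 5/32.
The weights sum to 23/64.
So P(the prize voucher in locker 1 | the attendant opened locker 2) = (5/64) / (23/64) = 5/23.

5/23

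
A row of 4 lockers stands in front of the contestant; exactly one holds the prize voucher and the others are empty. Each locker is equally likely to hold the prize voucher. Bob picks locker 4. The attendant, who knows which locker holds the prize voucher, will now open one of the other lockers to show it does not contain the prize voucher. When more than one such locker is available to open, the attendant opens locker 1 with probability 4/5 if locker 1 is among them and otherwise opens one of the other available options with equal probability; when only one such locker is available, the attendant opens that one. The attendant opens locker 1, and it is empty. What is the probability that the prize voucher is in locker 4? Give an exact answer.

Consider each possible location of the prize voucher in turn.
If it is in locker 1 (prior 1/4): the attendant opened locker 1, so this case is ruled out; weight (1/4)·0 = 0.
If it is in any of lockers 2, 3, and 4 (prior 1/4 each): locker 1 is available, opened with probability 4/5; weight (1/4)·(4/5) = 1/5 each.
The weights sum to 3/5.
So P(the prize voucher in locker 4 | the attendant opened locker 1) = (1/5) / (3/5) = 1/3.

1/3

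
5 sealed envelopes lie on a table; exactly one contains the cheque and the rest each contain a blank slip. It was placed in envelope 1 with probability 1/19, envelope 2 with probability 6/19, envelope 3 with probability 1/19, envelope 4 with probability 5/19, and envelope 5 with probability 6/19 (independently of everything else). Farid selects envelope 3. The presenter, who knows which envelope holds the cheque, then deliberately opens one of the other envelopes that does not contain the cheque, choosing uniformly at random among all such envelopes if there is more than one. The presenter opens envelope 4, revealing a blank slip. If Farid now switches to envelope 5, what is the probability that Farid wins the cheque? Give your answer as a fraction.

Apply Bayes' rule, conditioning on where the cheque actually is.
If it is in envelope 1 (prior 1/19): the presenter has 3 equally likely choices, so probability 1/3; weight (1/19)·(1/3) = 1/57.
If it is in either of envelopes 2 and 5 (prior 6/19 each): the presenter has 3 equally likely choices, so probability 1/3; weight (6/19)·(1/3) = 2/19 each.
If it is in envelope 3 (prior 1/19): the presenter has 4 equally likely choices, so probability 1/4; weight (1/19)·(1/4) = 1/76.
If it is in envelope 4 (prior 5/19): the presenter opened envelope 4, so this case is ruled out; weight (5/19)·0 = 0.
The weights sum to 55/228.
So P(the cheque in envelope 5 | the presenter opened envelope 4) = (2/19) / (55/228) = 24/55.

24/55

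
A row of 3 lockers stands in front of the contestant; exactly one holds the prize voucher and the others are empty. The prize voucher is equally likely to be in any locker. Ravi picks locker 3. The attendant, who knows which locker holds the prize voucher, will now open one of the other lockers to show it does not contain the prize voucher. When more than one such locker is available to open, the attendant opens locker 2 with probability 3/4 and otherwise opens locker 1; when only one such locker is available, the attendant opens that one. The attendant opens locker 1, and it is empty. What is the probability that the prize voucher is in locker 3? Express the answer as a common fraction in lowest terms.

Condition on the true location of the prize voucher.
If it is in locker 1 (prior 1/3): the attendant opened locker 1, so this case is ruled out; weight (1/3)·0 = 0.
If it is in locker 2 (prior 1/3): only locker 1 is available, probability 1; weight (1/3)·1 = 1/3.
If it is in locker 3 (prior 1/3): locker 2 is available but not opened, probability 1/4; weight (1/3)·(1/4) = 1/12.
The weights sum to 5/12.
So P(the prize voucher in locker 3 | the attendant opened locker 1) = (1/12) / (5/12) = 1/5.

1/5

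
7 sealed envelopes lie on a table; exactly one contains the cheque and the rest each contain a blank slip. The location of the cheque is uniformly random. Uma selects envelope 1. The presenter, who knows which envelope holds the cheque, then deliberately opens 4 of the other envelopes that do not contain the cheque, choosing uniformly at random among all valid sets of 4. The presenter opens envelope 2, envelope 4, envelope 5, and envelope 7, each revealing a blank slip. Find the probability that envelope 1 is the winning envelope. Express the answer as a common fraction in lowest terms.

1/7

Apply Bayes' rule, conditioning on where the cheque actually is.
If it is in envelope 1 (prior 1/7): the presenter has 15 equally likely choices, so probability 1/15; weight (1/7)·(1/15) = 1/105.
If it is in any of envelopes 2, 4, 5, and 7 (prior 1/7 each): that envelope was opened and seen not to hold the prize — ruled out; weight (1/7)·0 = 0 each.
If it is in either of envelopes 3 and 6 (prior 1/7 each): the presenter has 5 equally likely choices, so probability 1/5; weight (1/7)·(1/5) = 1/35 each.
The weights sum to 1/15.
So P(the cheque in envelope 1 | the presenter opened envelope 2, envelope 4, envelope 5, and envelope 7) = (1/105) / (1/15) = 1/7.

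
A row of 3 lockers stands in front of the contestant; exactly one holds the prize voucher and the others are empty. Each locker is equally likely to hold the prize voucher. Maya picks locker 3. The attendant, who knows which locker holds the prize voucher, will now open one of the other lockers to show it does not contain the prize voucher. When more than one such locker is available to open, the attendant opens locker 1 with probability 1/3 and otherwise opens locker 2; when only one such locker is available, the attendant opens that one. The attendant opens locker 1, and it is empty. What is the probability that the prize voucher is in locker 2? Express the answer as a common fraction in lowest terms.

Apply Bayes' rule, conditioning on where the prize voucher actually is.
If it is in locker 1 (prior 1/3): the attendant opened locker 1, so this case is ruled out; weight (1/3)·0 = 0.
If it is in locker 2 (prior 1/3): only locker 1 is available, probability 1; weight (1/3)·1 = 1/3.
If it is in locker 3 (prior 1/3): locker 1 is available, opened with probability 1/3; weight (1/3)·(1/3) = 1/9.
The weights sum to 4/9.
So P(the prize voucher in locker 2 | the attendant opened locker 1) = (1/3) / (4/9) = 3/4.

3/4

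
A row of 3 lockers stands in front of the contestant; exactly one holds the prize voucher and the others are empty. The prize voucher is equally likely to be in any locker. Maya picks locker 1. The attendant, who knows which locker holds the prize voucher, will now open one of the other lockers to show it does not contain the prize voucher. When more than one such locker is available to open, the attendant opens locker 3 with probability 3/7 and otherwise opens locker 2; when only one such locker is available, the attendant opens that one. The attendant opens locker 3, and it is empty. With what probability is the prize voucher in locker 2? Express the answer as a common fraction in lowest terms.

7/10

Condition on the true location of the prize voucher.
If it is in locker 1 (prior 1/3): locker 3 is available, opened with probability 3/7; weight (1/3)·(3/7) = 1/7.
If it is in locker 2 (prior 1/3): only locker 3 is available, probability 1; weight (1/3)·1 = 1/3.
If it is in locker 3 (prior 1/3): the attendant opened locker 3, so this case is ruled out; weight (1/3)·0 = 0.
The weights sum to 10/21.
So P(the prize voucher in locker 2 | the attendant opened locker 3) = (1/3) / (10/21) = 7/10.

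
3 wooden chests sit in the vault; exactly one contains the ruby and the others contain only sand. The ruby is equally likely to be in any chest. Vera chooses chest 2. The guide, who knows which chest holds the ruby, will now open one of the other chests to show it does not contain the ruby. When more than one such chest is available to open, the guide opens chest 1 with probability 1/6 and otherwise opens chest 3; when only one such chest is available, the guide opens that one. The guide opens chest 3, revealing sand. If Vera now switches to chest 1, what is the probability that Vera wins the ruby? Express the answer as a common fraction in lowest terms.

6/11

Apply Bayes' rule, conditioning on where the ruby actually is.
If it is in chest 1 (prior 1/3): only chest 3 is available, probability 1; weight (1/3)·1 = 1/3.
If it is in chest 2 (prior 1/3): chest 1 is available but not opened, probability 5/6; weight (1/3)·(5/6) = 5/18.
If it is in chest 3 (prior 1/3): the guide opened chest 3, so this case is ruled out; weight (1/3)·0 = 0.
The weights sum to 11/18.
So P(the ruby in chest 1 | the guide opened chest 3) = (1/3) / (11/18) = 6/11.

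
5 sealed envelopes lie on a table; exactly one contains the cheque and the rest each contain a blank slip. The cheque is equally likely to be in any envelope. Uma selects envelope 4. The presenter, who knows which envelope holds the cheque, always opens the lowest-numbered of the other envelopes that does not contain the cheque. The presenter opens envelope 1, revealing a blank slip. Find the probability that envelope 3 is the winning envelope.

1/4

Condition on the true location of the cheque.
If it is in envelope 1 (prior 1/5): the presenter opened envelope 1, so this case is ruled out; weight (1/5)·0 = 0.
If it is in any of envelopes 2, 3, 4, and 5 (prior 1/5 each): envelope 1 is the lowest-numbered option available, probability 1; weight (1/5)·1 = 1/5 each.
The weights sum to 4/5.
So P(the cheque in envelope 3 | the presenter opened envelope 1) = (1/5) / (4/5) = 1/4.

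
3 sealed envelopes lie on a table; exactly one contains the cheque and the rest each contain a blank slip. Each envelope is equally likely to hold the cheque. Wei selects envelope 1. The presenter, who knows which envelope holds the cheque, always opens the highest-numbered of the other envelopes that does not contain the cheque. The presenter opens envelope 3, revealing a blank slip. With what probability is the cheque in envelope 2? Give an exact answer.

1/2

Condition on the true location of the cheque.
If it is in either of envelopes 1 and 2 (prior 1/3 each): envelope 3 is the highest-numbered option available, probability 1; weight (1/3)·1 = 1/3 each.
If it is in envelope 3 (prior 1/3): the presenter opened envelope 3, so this case is ruled out; weight (1/3)·0 = 0.
The weights sum to 2/3.
So P(the cheque in envelope 2 | the presenter opened envelope 3) = (1/3) / (2/3) = 1/2.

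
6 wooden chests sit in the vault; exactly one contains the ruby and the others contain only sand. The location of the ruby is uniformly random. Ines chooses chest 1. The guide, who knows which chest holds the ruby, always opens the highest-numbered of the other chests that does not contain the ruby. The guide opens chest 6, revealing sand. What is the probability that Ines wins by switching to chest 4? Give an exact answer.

Condition on the true location of the ruby.
If it is in any of chests 1, 2, 3, 4, and 5 (prior 1/6 each): chest 6 is the highest-numbered option available, probability 1; weight (1/6)·1 = 1/6 each.
If it is in chest 6 (prior 1/6): the guide opened chest 6, so this case is ruled out; weight (1/6)·0 = 0.
The weights sum to 5/6.
So P(the ruby in chest 4 | the guide opened chest 6) = (1/6) / (5/6) = 1/5.

1/5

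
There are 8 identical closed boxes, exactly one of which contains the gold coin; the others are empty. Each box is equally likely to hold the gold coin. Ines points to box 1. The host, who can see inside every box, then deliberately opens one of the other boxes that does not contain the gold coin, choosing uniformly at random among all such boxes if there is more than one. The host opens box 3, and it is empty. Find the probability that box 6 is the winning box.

Consider each possible location of the gold coin in turn.
If it is in box 1 (prior 1/8): the host has 7 equally likely choices, so probability 1/7; weight (1/8)·(1/7) = 1/56.
If it is in any of boxes 2, 4, 5, 6, 7, and 8 (prior 1/8 each): the host has 6 equally likely choices, so probability 1/6; weight (1/8)·(1/6) = 1/48 each.
If it is in box 3 (prior 1/8): the host opened box 3, so this case is ruled out; weight (1/8)·0 = 0.
The weights sum to 1/7.
So P(the gold coin in box 6 | the host opened box 3) = (1/48) / (1/7) = 7/48.

7/48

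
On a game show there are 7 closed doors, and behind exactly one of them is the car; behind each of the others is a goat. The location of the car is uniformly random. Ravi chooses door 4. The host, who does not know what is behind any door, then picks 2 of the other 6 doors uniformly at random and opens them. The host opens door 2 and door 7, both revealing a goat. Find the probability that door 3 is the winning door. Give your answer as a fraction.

Because the host chose which doors to open without knowing where the car is, the choice is independent of the prize location. Learning that none of the 2 opened doors holds the car simply rules out those 2 locations and leaves the remaining 5 doors still equally likely by symmetry.
So P(the car behind door 3) = 1/5.

1/5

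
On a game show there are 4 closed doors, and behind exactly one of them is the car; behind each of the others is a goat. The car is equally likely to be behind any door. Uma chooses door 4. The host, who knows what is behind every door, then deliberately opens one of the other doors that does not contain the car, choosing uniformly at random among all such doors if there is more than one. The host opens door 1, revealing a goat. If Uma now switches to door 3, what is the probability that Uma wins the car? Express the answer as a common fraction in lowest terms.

Condition on the true location of the car.
If it is behind door 1 (prior 1/4): the host opened door 1, so this case is ruled out; weight (1/4)·0 = 0.
If it is behind either of doors 2 and 3 (prior 1/4 each): the host has 2 equally likely choices, so probability 1/2; weight (1/4)·(1/2) = 1/8 each.
If it is behind door 4 (prior 1/4): the host has 3 equally likely choices, so probability 1/3; weight (1/4)·(1/3) = 1/12.
The weights sum to 1/3.
So P(the car behind door 3 | the host opened door 1) = (1/8) / (1/3) = 3/8.

3/8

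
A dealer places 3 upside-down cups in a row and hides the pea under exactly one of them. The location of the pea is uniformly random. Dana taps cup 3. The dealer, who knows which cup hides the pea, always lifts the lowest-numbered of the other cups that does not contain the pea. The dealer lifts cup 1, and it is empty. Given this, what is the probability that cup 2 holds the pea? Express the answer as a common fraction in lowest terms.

1/2

Apply Bayes' rule, conditioning on where the pea actually is.
If it is under cup 1 (prior 1/3): the dealer opened cup 1, so this case is ruled out; weight (1/3)·0 = 0.
If it is under either of cups 2 and 3 (prior 1/3 each): cup 1 is the lowest-numbered option available, probability 1; weight (1/3)·1 = 1/3 each.
The weights sum to 2/3.
So P(the pea under cup 2 | the dealer opened cup 1) = (1/3) / (2/3) = 1/2.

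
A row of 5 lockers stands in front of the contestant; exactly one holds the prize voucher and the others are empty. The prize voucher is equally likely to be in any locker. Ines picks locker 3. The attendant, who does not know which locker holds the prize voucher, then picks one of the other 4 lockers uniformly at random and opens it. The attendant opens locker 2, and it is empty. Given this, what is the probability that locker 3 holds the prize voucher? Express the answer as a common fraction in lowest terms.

1/4

Because the attendant chose which locker to open without knowing where the prize voucher is, the choice is independent of the prize location. Learning that locker 2 does not hold the prize voucher simply rules out that one location and leaves the remaining 4 lockers still equally likely by symmetry.
So P(the prize voucher in locker 3) = 1/4.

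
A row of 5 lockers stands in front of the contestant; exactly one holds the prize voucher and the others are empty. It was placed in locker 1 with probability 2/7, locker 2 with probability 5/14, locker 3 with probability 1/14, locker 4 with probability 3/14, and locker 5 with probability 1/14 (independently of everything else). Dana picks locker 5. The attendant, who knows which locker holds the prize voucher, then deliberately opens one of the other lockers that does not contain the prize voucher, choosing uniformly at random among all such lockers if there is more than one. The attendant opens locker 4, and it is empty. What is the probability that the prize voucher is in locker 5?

Consider each possible location of the prize voucher in turn.
If it is in locker 1 (prior 2/7): the attendant has 3 equally likely choices, so probability 1/3; weight (2/7)·(1/3) = 2/21.
If it is in locker 2 (prior 5/14): the attendant has 3 equally likely choices, so probability 1/3; weight (5/14)·(1/3) = 5/42.
If it is in locker 3 (prior 1/14): the attendant has 3 equally likely choices, so probability 1/3; weight (1/14)·(1/3) = 1/42.
If it is in locker 4 (prior 3/14): the attendant opened locker 4, so this case is ruled out; weight (3/14)·0 = 0.
If it is in locker 5 (prior 1/14): the attendant has 4 equally likely choices, so probability 1/4; weight (1/14)·(1/4) = 1/56.
The weights sum to 43/168.
So P(the prize voucher in locker 5 | the attendant opened locker 4) = (1/56) / (43/168) = 3/43.

3/43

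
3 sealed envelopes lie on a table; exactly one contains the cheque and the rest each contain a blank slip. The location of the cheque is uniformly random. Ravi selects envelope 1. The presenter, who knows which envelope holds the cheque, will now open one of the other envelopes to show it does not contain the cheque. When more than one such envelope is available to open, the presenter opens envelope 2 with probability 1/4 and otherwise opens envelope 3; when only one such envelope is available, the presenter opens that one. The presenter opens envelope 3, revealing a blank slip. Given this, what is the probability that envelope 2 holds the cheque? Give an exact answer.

4/7

Condition on the true location of the cheque.
If it is in envelope 1 (prior 1/3): envelope 2 is available but not opened, probability 3/4; weight (1/3)·(3/4) = 1/4.
If it is in envelope 2 (prior 1/3): only envelope 3 is available, probability 1; weight (1/3)·1 = 1/3.
If it is in envelope 3 (prior 1/3): the presenter opened envelope 3, so this case is ruled out; weight (1/3)·0 = 0.
The weights sum to 7/12.
So P(the cheque in envelope 2 | the presenter opened envelope 3) = (1/3) / (7/12) = 4/7.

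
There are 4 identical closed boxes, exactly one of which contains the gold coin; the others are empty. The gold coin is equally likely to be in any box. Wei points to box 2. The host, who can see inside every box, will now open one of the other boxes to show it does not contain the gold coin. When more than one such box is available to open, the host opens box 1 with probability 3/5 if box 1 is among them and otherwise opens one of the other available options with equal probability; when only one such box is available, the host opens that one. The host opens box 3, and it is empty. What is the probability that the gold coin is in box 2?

Consider each possible location of the gold coin in turn.
If it is in box 1 (prior 1/4): box 1 holds the prize so is unavailable; the host chooses uniformly among the 2 others, probability 1/2; weight (1/4)·(1/2) = 1/8.
If it is in box 2 (prior 1/4): box 1 is available but not opened; box 3 gets probability (1 − 3/5)/2 = 1/5; weight (1/4)·(1/5) = 1/20.
If it is in box 3 (prior 1/4): the host opened box 3, so this case is ruled out; weight (1/4)·0 = 0.
If it is in box 4 (prior 1/4): box 1 is available but not opened, probability 2/5; weight (1/4)·(2/5) = 1/10.
The weights sum to 11/40.
So P(the gold coin in box 2 | the host opened box 3) = (1/20) / (11/40) = 2/11.

2/11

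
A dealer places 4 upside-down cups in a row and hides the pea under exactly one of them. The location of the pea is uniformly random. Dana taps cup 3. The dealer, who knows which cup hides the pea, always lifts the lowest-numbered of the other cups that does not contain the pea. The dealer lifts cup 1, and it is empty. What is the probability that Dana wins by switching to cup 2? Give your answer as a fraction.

1/3

Apply Bayes' rule, conditioning on where the pea actually is.
If it is under cup 1 (prior 1/4): the dealer opened cup 1, so this case is ruled out; weight (1/4)·0 = 0.
If it is under any of cups 2, 3, and 4 (prior 1/4 each): cup 1 is the lowest-numbered option available, probability 1; weight (1/4)·1 = 1/4 each.
The weights sum to 3/4.
So P(the pea under cup 2 | the dealer opened cup 1) = (1/4) / (3/4) = 1/3.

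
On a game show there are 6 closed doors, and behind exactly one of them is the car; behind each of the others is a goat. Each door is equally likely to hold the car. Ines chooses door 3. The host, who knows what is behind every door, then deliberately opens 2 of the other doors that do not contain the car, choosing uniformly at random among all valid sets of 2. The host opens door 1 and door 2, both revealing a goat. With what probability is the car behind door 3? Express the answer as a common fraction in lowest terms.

1/6

Condition on the true location of the car.
If it is behind either of doors 1 and 2 (prior 1/6 each): that door was opened and seen not to hold the prize — ruled out; weight (1/6)·0 = 0 each.
If it is behind door 3 (prior 1/6): the host has 10 equally likely choices, so probability 1/10; weight (1/6)·(1/10) = 1/60.
If it is behind any of doors 4, 5, and 6 (prior 1/6 each): the host has 6 equally likely choices, so probability 1/6; weight (1/6)·(1/6) = 1/36 each.
The weights sum to 1/10.
So P(the car behind door 3 | the host opened door 1 and door 2) = (1/60) / (1/10) = 1/6.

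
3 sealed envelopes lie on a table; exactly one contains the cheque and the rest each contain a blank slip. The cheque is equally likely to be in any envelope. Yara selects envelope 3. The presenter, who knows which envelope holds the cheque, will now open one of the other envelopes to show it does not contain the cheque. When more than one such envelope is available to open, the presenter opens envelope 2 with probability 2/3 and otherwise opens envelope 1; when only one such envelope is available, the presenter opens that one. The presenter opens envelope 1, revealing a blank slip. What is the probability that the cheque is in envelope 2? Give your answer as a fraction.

3/4

Condition on the true location of the cheque.
If it is in envelope 1 (prior 1/3): the presenter opened envelope 1, so this case is ruled out; weight (1/3)·0 = 0.
If it is in envelope 2 (prior 1/3): only envelope 1 is available, probability 1; weight (1/3)·1 = 1/3.
If it is in envelope 3 (prior 1/3): envelope 2 is available but not opened, probability 1/3; weight (1/3)·(1/3) = 1/9.
The weights sum to 4/9.
So P(the cheque in envelope 2 | the presenter opened envelope 1) = (1/3) / (4/9) = 3/4.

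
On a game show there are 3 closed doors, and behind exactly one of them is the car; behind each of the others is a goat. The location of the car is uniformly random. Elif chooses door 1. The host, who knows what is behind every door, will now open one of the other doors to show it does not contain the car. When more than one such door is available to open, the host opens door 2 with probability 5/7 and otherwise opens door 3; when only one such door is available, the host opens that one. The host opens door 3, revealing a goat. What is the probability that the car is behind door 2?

Condition on the true location of the car.
If it is behind door 1 (prior 1/3): door 2 is available but not opened, probability 2/7; weight (1/3)·(2/7) = 2/21.
If it is behind door 2 (prior 1/3): only door 3 is available, probability 1; weight (1/3)·1 = 1/3.
If it is behind door 3 (prior 1/3): the host opened door 3, so this case is ruled out; weight (1/3)·0 = 0.
The weights sum to 3/7.
So P(the car behind door 2 | the host opened door 3) = (1/3) / (3/7) = 7/9.

7/9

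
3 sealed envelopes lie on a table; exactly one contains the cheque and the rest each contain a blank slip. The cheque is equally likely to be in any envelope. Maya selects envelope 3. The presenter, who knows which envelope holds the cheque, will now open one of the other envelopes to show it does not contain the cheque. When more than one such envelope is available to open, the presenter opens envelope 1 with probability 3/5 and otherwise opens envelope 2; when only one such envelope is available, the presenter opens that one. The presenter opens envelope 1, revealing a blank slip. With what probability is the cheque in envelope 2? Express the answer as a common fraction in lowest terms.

Condition on the true location of the cheque.
If it is in envelope 1 (prior 1/3): the presenter opened envelope 1, so this case is ruled out; weight (1/3)·0 = 0.
If it is in envelope 2 (prior 1/3): only envelope 1 is available, probability 1; weight (1/3)·1 = 1/3.
If it is in envelope 3 (prior 1/3): envelope 1 is available, opened with probability 3/5; weight (1/3)·(3/5) = 1/5.
The weights sum to 8/15.
So P(the cheque in envelope 2 | the presenter opened envelope 1) = (1/3) / (8/15) = 5/8.

5/8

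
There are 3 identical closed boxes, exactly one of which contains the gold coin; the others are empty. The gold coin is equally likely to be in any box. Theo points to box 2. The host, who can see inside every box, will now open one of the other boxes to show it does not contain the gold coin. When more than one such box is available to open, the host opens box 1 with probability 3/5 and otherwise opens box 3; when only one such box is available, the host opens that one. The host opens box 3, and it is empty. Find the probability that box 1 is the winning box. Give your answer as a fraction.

Consider each possible location of the gold coin in turn.
If it is in box 1 (prior 1/3): only box 3 is available, probability 1; weight (1/3)·1 = 1/3.
If it is in box 2 (prior 1/3): box 1 is available but not opened, probability 2/5; weight (1/3)·(2/5) = 2/15.
If it is in box 3 (prior 1/3): the host opened box 3, so this case is ruled out; weight (1/3)·0 = 0.
The weights sum to 7/15.
So P(the gold coin in box 1 | the host opened box 3) = (1/3) / (7/15) = 5/7.

5/7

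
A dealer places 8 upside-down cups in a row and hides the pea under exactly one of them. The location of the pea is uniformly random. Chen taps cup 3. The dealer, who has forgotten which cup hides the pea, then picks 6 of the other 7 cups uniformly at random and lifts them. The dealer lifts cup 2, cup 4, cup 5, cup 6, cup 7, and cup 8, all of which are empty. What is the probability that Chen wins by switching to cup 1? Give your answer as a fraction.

1/2

Condition on the true location of the pea.
If it is under either of cups 1 and 3 (prior 1/8 each): the dealer picks exactly this set with probability 1/7 regardless, and none is the prize; weight (1/8)·(1/7) = 1/56 each.
If it is under any of cups 2, 4, 5, 6, 7, and 8 (prior 1/8 each): that cup was opened and seen not to hold the prize — ruled out; weight (1/8)·0 = 0 each.
The weights sum to 1/28.
So P(the pea under cup 1 | the dealer opened cup 2, cup 4, cup 5, cup 6, cup 7, and cup 8) = (1/56) / (1/28) = 1/2.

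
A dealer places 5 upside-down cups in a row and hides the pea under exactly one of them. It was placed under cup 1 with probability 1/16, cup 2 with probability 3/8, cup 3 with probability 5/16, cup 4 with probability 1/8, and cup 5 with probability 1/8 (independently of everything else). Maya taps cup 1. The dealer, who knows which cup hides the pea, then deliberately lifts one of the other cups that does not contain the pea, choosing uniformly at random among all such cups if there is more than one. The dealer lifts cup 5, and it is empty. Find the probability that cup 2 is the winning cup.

Apply Bayes' rule, conditioning on where the pea actually is.
If it is under cup 1 (prior 1/16): the dealer has 4 equally likely choices, so probability 1/4; weight (1/16)·(1/4) = 1/64.
If it is under cup 2 (prior 3/8): the dealer has 3 equally likely choices, so probability 1/3; weight (3/8)·(1/3) = 1/8.
If it is under cup 3 (prior 5/16): the dealer has 3 equally likely choices, so probability 1/3; weight (5/16)·(1/3) = 5/48.
If it is under cup 4 (prior 1/8): the dealer has 3 equally likely choices, so probability 1/3; weight (1/8)·(1/3) = 1/24.
If it is under cup 5 (prior 1/8): the dealer opened cup 5, so this case is ruled out; weight (1/8)·0 = 0.
The weights sum to 55/192.
So P(the pea under cup 2 | the dealer opened cup 5) = (1/8) / (55/192) = 24/55.

24/55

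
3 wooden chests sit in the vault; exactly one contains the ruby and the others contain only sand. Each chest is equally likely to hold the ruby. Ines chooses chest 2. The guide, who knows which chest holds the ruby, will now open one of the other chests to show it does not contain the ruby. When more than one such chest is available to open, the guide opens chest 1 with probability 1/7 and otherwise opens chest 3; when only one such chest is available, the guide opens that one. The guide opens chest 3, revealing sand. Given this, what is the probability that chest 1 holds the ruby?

7/13

Condition on the true location of the ruby.
If it is in chest 1 (prior 1/3): only chest 3 is available, probability 1; weight (1/3)·1 = 1/3.
If it is in chest 2 (prior 1/3): chest 1 is available but not opened, probability 6/7; weight (1/3)·(6/7) = 2/7.
If it is in chest 3 (prior 1/3): the guide opened chest 3, so this case is ruled out; weight (1/3)·0 = 0.
The weights sum to 13/21.
So P(the ruby in chest 1 | the guide opened chest 3) = (1/3) / (13/21) = 7/13.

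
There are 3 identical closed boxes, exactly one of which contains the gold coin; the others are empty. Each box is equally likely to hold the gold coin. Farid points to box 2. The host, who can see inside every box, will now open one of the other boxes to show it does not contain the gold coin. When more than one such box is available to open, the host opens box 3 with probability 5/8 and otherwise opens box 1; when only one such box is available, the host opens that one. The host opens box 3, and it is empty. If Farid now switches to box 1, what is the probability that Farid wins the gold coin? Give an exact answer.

8/13

Apply Bayes' rule, conditioning on where the gold coin actually is.
If it is in box 1 (prior 1/3): only box 3 is available, probability 1; weight (1/3)·1 = 1/3.
If it is in box 2 (prior 1/3): box 3 is available, opened with probability 5/8; weight (1/3)·(5/8) = 5/24.
If it is in box 3 (prior 1/3): the host opened box 3, so this case is ruled out; weight (1/3)·0 = 0.
The weights sum to 13/24.
So P(the gold coin in box 1 | the host opened box 3) = (1/3) / (13/24) = 8/13.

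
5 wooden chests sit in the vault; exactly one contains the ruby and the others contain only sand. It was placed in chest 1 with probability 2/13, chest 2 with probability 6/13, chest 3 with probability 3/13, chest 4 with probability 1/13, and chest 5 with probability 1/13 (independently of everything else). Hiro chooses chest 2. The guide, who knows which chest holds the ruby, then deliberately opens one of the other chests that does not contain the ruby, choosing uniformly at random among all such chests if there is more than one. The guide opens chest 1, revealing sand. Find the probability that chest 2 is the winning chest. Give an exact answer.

Consider each possible location of the ruby in turn.
If it is in chest 1 (prior 2/13): the guide opened chest 1, so this case is ruled out; weight (2/13)·0 = 0.
If it is in chest 2 (prior 6/13): the guide has 4 equally likely choices, so probability 1/4; weight (6/13)·(1/4) = 3/26.
If it is in chest 3 (prior 3/13): the guide has 3 equally likely choices, so probability 1/3; weight (3/13)·(1/3) = 1/13.
If it is in either of chests 4 and 5 (prior 1/13 each): the guide has 3 equally likely choices, so probability 1/3; weight (1/13)·(1/3) = 1/39 each.
The weights sum to 19/78.
So P(the ruby in chest 2 | the guide opened chest 1) = (3/26) / (19/78) = 9/19.

9/19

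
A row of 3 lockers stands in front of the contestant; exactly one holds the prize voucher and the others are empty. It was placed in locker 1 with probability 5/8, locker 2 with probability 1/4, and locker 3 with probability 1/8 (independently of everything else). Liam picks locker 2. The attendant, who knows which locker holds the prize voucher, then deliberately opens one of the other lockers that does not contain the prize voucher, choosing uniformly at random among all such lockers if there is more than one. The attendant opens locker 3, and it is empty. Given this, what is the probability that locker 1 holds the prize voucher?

5/6

Consider each possible location of the prize voucher in turn.
If it is in locker 1 (prior 5/8): the attendant has no choice, probability 1; weight (5/8)·1 = 5/8.
If it is in locker 2 (prior 1/4): the attendant has 2 equally likely choices, so probability 1/2; weight (1/4)·(1/2) = 1/8.
If it is in locker 3 (prior 1/8): the attendant opened locker 3, so this case is ruled out; weight (1/8)·0 = 0.
The weights sum to 3/4.
So P(the prize voucher in locker 1 | the attendant opened locker 3) = (5/8) / (3/4) = 5/6.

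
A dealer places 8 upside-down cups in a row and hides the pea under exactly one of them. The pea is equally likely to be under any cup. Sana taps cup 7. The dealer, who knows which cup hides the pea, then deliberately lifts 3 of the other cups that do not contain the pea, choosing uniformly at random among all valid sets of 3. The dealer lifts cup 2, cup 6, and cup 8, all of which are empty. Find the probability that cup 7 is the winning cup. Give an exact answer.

Consider each possible location of the pea in turn.
If it is under any of cups 1, 3, 4, and 5 (prior 1/8 each): the dealer has 20 equally likely choices, so probability 1/20; weight (1/8)·(1/20) = 1/160 each.
If it is under any of cups 2, 6, and 8 (prior 1/8 each): that cup was opened and seen not to hold the prize — ruled out; weight (1/8)·0 = 0 each.
If it is under cup 7 (prior 1/8): the dealer has 35 equally likely choices, so probability 1/35; weight (1/8)·(1/35) = 1/280.
The weights sum to 1/35.
So P(the pea under cup 7 | the dealer opened cup 2, cup 6, and cup 8) = (1/280) / (1/35) = 1/8.

1/8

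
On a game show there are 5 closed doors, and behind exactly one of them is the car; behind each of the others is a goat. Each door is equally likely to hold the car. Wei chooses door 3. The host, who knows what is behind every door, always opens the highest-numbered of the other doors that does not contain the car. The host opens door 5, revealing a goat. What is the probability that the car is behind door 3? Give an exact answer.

1/4

Condition on the true location of the car.
If it is behind any of doors 1, 2, 3, and 4 (prior 1/5 each): door 5 is the highest-numbered option available, probability 1; weight (1/5)·1 = 1/5 each.
If it is behind door 5 (prior 1/5): the host opened door 5, so this case is ruled out; weight (1/5)·0 = 0.
The weights sum to 4/5.
So P(the car behind door 3 | the host opened door 5) = (1/5) / (4/5) = 1/4.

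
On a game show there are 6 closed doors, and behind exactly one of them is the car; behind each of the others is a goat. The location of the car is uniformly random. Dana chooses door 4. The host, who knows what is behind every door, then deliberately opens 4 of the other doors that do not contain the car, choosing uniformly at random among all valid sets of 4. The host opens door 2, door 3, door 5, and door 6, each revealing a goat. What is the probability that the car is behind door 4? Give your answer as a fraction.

Consider each possible location of the car in turn.
If it is behind door 1 (prior 1/6): the host has no choice, probability 1; weight (1/6)·1 = 1/6.
If it is behind any of doors 2, 3, 5, and 6 (prior 1/6 each): that door was opened and seen not to hold the prize — ruled out; weight (1/6)·0 = 0 each.
If it is behind door 4 (prior 1/6): the host has 5 equally likely choices, so probability 1/5; weight (1/6)·(1/5) = 1/30.
The weights sum to 1/5.
So P(the car behind door 4 | the host opened door 2, door 3, door 5, and door 6) = (1/30) / (1/5) = 1/6.

1/6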